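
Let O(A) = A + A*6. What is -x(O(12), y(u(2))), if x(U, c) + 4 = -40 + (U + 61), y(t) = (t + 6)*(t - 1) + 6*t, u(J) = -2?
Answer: -101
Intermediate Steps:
O(A) = 7*A (O(A) = A + 6*A = 7*A)
y(t) = 6*t + (-1 + t)*(6 + t) (y(t) = (6 + t)*(-1 + t) + 6*t = (-1 + t)*(6 + t) + 6*t = 6*t + (-1 + t)*(6 + t))
x(U, c) = 17 + U (x(U, c) = -4 + (-40 + (U + 61)) = -4 + (-40 + (61 + U)) = -4 + (21 + U) = 17 + U)
-x(O(12), y(u(2))) = -(17 + 7*12) = -(17 + 84) = -1*101 = -101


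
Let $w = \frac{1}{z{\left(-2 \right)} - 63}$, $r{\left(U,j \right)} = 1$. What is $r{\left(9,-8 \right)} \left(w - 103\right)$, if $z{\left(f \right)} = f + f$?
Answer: $- \frac{6902}{67} \approx -103.01$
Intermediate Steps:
$z{\left(f \right)} = 2 f$
$w = - \frac{1}{67}$ ($w = \frac{1}{2 \left(-2\right) - 63} = \frac{1}{-4 - 63} = \frac{1}{-67} = - \frac{1}{67} \approx -0.014925$)
$r{\left(9,-8 \right)} \left(w - 103\right) = 1 \left(- \frac{1}{67} - 103\right) = 1 \left(- \frac{6902}{67}\right) = - \frac{6902}{67}$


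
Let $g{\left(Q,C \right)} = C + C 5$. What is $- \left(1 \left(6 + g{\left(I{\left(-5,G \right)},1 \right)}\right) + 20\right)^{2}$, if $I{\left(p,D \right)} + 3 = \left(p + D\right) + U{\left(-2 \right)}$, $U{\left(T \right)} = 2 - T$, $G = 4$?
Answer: $-1024$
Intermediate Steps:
$I{\left(p,D \right)} = 1 + D + p$ ($I{\left(p,D \right)} = -3 + \left(\left(p + D\right) + \left(2 - -2\right)\right) = -3 + \left(\left(D + p\right) + \left(2 + 2\right)\right) = -3 + \left(\left(D + p\right) + 4\right) = -3 + \left(4 + D + p\right) = 1 + D + p$)
$g{\left(Q,C \right)} = 6 C$ ($g{\left(Q,C \right)} = C + 5 C = 6 C$)
$- \left(1 \left(6 + g{\left(I{\left(-5,G \right)},1 \right)}\right) + 20\right)^{2} = - \left(1 \left(6 + 6 \cdot 1\right) + 20\right)^{2} = - \left(1 \left(6 + 6\right) + 20\right)^{2} = - \left(1 \cdot 12 + 20\right)^{2} = - \left(12 + 20\right)^{2} = - 32^{2} = \left(-1\right) 1024 = -1024$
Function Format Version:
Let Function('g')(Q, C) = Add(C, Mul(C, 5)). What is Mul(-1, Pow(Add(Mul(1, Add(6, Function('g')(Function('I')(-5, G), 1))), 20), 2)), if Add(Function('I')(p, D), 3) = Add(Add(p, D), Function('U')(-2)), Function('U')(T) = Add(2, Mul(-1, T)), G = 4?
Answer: -1024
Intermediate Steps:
Function('I')(p, D) = Add(1, D, p) (Function('I')(p, D) = Add(-3, Add(Add(p, D), Add(2, Mul(-1, -2)))) = Add(-3, Add(Add(D, p), Add(2, 2))) = Add(-3, Add(Add(D, p), 4)) = Add(-3, Add(4, D, p)) = Add(1, D, p))
Function('g')(Q, C) = Mul(6, C) (Function('g')(Q, C) = Add(C, Mul(5, C)) = Mul(6, C))
Mul(-1, Pow(Add(Mul(1, Add(6, Function('g')(Function('I')(-5, G), 1))), 20), 2)) = Mul(-1, Pow(Add(Mul(1, Add(6, Mul(6, 1))), 20), 2)) = Mul(-1, Pow(Add(Mul(1, Add(6, 6)), 20), 2)) = Mul(-1, Pow(Add(Mul(1, 12), 20), 2)) = Mul(-1, Pow(Add(12, 20), 2)) = Mul(-1, Pow(32, 2)) = Mul(-1, 1024) = -1024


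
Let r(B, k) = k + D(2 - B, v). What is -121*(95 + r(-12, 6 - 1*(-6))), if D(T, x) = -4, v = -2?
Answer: -12463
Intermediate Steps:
r(B, k) = -4 + k (r(B, k) = k - 4 = -4 + k)
-121*(95 + r(-12, 6 - 1*(-6))) = -121*(95 + (-4 + (6 - 1*(-6)))) = -121*(95 + (-4 + (6 + 6))) = -121*(95 + (-4 + 12)) = -121*(95 + 8) = -121*103 = -12463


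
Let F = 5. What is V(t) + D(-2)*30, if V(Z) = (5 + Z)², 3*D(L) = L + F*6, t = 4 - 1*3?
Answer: 316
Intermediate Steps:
t = 1 (t = 4 - 3 = 1)
D(L) = 10 + L/3 (D(L) = (L + 5*6)/3 = (L + 30)/3 = (30 + L)/3 = 10 + L/3)
V(t) + D(-2)*30 = (5 + 1)² + (10 + (⅓)*(-2))*30 = 6² + (10 - ⅔)*30 = 36 + (28/3)*30 = 36 + 280 = 316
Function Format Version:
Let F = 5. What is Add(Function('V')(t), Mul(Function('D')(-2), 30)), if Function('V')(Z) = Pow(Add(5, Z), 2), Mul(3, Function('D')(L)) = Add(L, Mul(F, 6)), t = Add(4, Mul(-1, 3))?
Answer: 316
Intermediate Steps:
t = 1 (t = Add(4, -3) = 1)
Function('D')(L) = Add(10, Mul(Rational(1, 3), L)) (Function('D')(L) = Mul(Rational(1, 3), Add(L, Mul(5, 6))) = Mul(Rational(1, 3), Add(L, 30)) = Mul(Rational(1, 3), Add(30, L)) = Add(10, Mul(Rational(1, 3), L)))
Add(Function('V')(t), Mul(Function('D')(-2), 30)) = Add(Pow(Add(5, 1), 2), Mul(Add(10, Mul(Rational(1, 3), -2)), 30)) = Add(Pow(6, 2), Mul(Add(10, Rational(-2, 3)), 30)) = Add(36, Mul(Rational(28, 3), 30)) = Add(36, 280) = 316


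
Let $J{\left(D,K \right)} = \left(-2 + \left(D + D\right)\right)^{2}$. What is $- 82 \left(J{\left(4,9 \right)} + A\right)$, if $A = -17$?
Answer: $-1558$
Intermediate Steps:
$J{\left(D,K \right)} = \left(-2 + 2 D\right)^{2}$
$- 82 \left(J{\left(4,9 \right)} + A\right) = - 82 \left(4 \left(-1 + 4\right)^{2} - 17\right) = - 82 \left(4 \cdot 3^{2} - 17\right) = - 82 \left(4 \cdot 9 - 17\right) = - 82 \left(36 - 17\right) = \left(-82\right) 19 = -1558$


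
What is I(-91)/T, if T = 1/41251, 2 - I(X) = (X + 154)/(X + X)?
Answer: 2516311/26 ≈ 96781.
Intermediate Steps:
I(X) = 2 - (154 + X)/(2*X) (I(X) = 2 - (X + 154)/(X + X) = 2 - (154 + X)/(2*X))
T = 1/41251 ≈ 2.4242e-5
I(-91)/T = (3/2 - 77/(-91))/(1/41251) = (3/2 - 77*(-1/91))*41251 = (3/2 + 11/13)*41251 = (61/26)*41251 = 2516311/26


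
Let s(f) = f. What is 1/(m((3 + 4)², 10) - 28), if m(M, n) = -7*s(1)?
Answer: -1/35 ≈ -0.028571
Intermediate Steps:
m(M, n) = -7 (m(M, n) = -7*1 = -7)
1/(m((3 + 4)², 10) - 28) = 1/(-7 - 28) = 1/(-35) = -1/35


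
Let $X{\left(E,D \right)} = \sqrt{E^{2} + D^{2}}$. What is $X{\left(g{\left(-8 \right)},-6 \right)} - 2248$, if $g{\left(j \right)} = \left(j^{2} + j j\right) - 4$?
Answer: $-2248 + 2 \sqrt{3853} \approx -2123.9$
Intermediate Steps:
$g{\left(j \right)} = -4 + 2 j^{2}$ ($g{\left(j \right)} = \left(j^{2} + j^{2}\right) - 4 = 2 j^{2} - 4 = -4 + 2 j^{2}$)
$X{\left(E,D \right)} = \sqrt{D^{2} + E^{2}}$
$X{\left(g{\left(-8 \right)},-6 \right)} - 2248 = \sqrt{\left(-6\right)^{2} + \left(-4 + 2 \left(-8\right)^{2}\right)^{2}} - 2248 = \sqrt{36 + \left(-4 + 2 \cdot 64\right)^{2}} - 2248 = \sqrt{36 + \left(-4 + 128\right)^{2}} - 2248 = \sqrt{36 + 124^{2}} - 2248 = \sqrt{36 + 15376} - 2248 = \sqrt{15412} - 2248 = 2 \sqrt{3853} - 2248 = -2248 + 2 \sqrt{3853}$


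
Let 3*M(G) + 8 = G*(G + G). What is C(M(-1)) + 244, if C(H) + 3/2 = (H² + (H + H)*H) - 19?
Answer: 471/2 ≈ 235.50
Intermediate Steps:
M(G) = -8/3 + 2*G²/3 (M(G) = -8/3 + (G*(G + G))/3 = -8/3 + (G*(2*G))/3 = -8/3 + (2*G²)/3 = -8/3 + 2*G²/3)
C(H) = -41/2 + 3*H² (C(H) = -3/2 + ((H² + (H + H)*H) - 19) = -3/2 + ((H² + (2*H)*H) - 19) = -3/2 + ((H² + 2*H²) - 19) = -3/2 + (3*H² - 19) = -3/2 + (-19 + 3*H²) = -41/2 + 3*H²)
C(M(-1)) + 244 = (-41/2 + 3*(-8/3 + (⅔)*(-1)²)²) + 244 = (-41/2 + 3*(-8/3 + (⅔)*1)²) + 244 = (-41/2 + 3*(-8/3 + ⅔)²) + 244 = (-41/2 + 3*(-2)²) + 244 = (-41/2 + 3*4) + 244 = (-41/2 + 12) + 244 = -17/2 + 244 = 471/2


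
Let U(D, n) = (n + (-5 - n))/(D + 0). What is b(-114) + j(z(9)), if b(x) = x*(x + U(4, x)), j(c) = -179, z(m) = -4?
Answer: 25919/2 ≈ 12960.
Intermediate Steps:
U(D, n) = -5/D
b(x) = x*(-5/4 + x) (b(x) = x*(x - 5/4) = x*(-5/4 + x))
b(-114) + j(z(9)) = (¼)*(-114)*(-5 + 4*(-114)) - 179 = (¼)*(-114)*(-5 - 456) - 179 = (¼)*(-114)*(-461) - 179 = 26277/2 - 179 = 25919/2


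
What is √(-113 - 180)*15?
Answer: 15*I*√293 ≈ 256.76*I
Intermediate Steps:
√(-113 - 180)*15 = √(-293)*15 = (I*√293)*15 = 15*I*√293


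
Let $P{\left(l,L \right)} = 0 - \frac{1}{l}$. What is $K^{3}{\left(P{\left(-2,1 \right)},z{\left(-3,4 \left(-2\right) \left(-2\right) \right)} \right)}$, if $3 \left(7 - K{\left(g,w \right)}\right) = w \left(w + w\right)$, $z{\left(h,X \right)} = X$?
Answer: $- \frac{118370771}{27} \approx -4.3841 \cdot 10^{6}$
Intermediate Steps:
$P{\left(l,L \right)} = - \frac{1}{l}$
$K{\left(g,w \right)} = 7 - \frac{2 w^{2}}{3}$ ($K{\left(g,w \right)} = 7 - \frac{w \left(w + w\right)}{3} = 7 - \frac{w 2 w}{3} = 7 - \frac{2 w^{2}}{3}$)
$K^{3}{\left(P{\left(-2,1 \right)},z{\left(-3,4 \left(-2\right) \left(-2\right) \right)} \right)} = \left(7 - \frac{2 \left(4 \left(-2\right) \left(-2\right)\right)^{2}}{3}\right)^{3} = \left(7 - \frac{2 \left(\left(-8\right) \left(-2\right)\right)^{2}}{3}\right)^{3} = \left(7 - \frac{2 \cdot 16^{2}}{3}\right)^{3} = \left(7 - \frac{512}{3}\right)^{3} = \left(- \frac{491}{3}\right)^{3} = - \frac{118370771}{27}$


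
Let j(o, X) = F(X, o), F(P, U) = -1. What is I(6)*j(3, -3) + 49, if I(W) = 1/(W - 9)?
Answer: 148/3 ≈ 49.333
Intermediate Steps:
I(W) = 1/(-9 + W)
j(o, X) = -1
I(6)*j(3, -3) + 49 = -1/(-9 + 6) + 49 = -1/(-3) + 49 = -1/3*(-1) + 49 = 1/3 + 49 = 148/3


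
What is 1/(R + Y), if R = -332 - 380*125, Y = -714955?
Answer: -1/762787 ≈ -1.3110e-6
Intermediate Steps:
R = -47832 (R = -332 - 47500 = -47832)
1/(R + Y) = 1/(-47832 - 714955) = 1/(-762787) = -1/762787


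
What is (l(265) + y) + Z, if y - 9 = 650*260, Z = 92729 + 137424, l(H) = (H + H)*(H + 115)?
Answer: 600562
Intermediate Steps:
l(H) = 2*H*(115 + H) (l(H) = (2*H)*(115 + H) = 2*H*(115 + H))
Z = 230153
y = 169009 (y = 9 + 650*260 = 9 + 169000 = 169009)
(l(265) + y) + Z = (2*265*(115 + 265) + 169009) + 230153 = (2*265*380 + 169009) + 230153 = (201400 + 169009) + 230153 = 370409 + 230153 = 600562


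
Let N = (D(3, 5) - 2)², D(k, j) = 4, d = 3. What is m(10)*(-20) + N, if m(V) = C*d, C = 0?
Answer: 4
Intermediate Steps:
N = 4 (N = (4 - 2)² = 2² = 4)
m(V) = 0 (m(V) = 0*3 = 0)
m(10)*(-20) + N = 0*(-20) + 4 = 0 + 4 = 4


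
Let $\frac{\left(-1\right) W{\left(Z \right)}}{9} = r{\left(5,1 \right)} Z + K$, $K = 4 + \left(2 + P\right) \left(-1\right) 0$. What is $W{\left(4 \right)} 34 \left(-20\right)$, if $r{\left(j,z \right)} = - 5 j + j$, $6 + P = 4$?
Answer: $-465120$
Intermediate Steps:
$P = -2$ ($P = -6 + 4 = -2$)
$r{\left(j,z \right)} = - 4 j$
$K = 4$ ($K = 4 + \left(2 - 2\right) \left(-1\right) 0 = 4 + 0 \left(-1\right) 0 = 4 + 0 \cdot 0 = 4 + 0 = 4$)
$W{\left(Z \right)} = -36 + 180 Z$ ($W{\left(Z \right)} = - 9 \left(\left(-4\right) 5 Z + 4\right) = - 9 \left(- 20 Z + 4\right) = - 9 \left(4 - 20 Z\right) = -36 + 180 Z$)
$W{\left(4 \right)} 34 \left(-20\right) = \left(-36 + 180 \cdot 4\right) 34 \left(-20\right) = \left(-36 + 720\right) 34 \left(-20\right) = 684 \cdot 34 \left(-20\right) = 23256 \left(-20\right) = -465120$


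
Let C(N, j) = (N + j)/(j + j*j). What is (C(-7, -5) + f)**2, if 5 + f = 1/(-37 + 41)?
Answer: 11449/400 ≈ 28.622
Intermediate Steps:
C(N, j) = (N + j)/(j + j**2)
f = -19/4 (f = -5 + 1/(-37 + 41) = -5 + 1/4 = -19/4 ≈ -4.7500)
(C(-7, -5) + f)**2 = ((-7 - 5)/((-5)*(1 - 5)) - 19/4)**2 = (-1/5*(-12)/(-4) - 19/4)**2 = (-1/5*(-1/4)*(-12) - 19/4)**2 = (-3/5 - 19/4)**2 = (-107/20)**2 = 11449/400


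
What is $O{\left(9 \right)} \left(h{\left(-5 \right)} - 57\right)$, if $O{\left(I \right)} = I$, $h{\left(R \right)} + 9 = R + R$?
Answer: $-684$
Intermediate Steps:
$h{\left(R \right)} = -9 + 2 R$ ($h{\left(R \right)} = -9 + \left(R + R\right) = -9 + 2 R$)
$O{\left(9 \right)} \left(h{\left(-5 \right)} - 57\right) = 9 \left(\left(-9 + 2 \left(-5\right)\right) - 57\right) = 9 \left(\left(-9 - 10\right) - 57\right) = 9 \left(-19 - 57\right) = 9 \left(-76\right) = -684$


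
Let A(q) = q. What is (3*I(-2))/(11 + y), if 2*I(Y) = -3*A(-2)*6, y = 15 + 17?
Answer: 54/43 ≈ 1.2558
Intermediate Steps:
y = 32
I(Y) = 18 (I(Y) = (-3*(-2)*6)/2 = (6*6)/2 = (½)*36 = 18)
(3*I(-2))/(11 + y) = (3*18)/(11 + 32) = 54/43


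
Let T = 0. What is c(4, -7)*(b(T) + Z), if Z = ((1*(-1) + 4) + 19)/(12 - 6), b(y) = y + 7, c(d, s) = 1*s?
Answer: -224/3 ≈ -74.667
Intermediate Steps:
c(d, s) = s
b(y) = 7 + y
Z = 11/3 (Z = ((-1 + 4) + 19)/6 = (3 + 19)*(⅙) = 22*(⅙) = 11/3 ≈ 3.6667)
c(4, -7)*(b(T) + Z) = -7*((7 + 0) + 11/3) = -7*(7 + 11/3) = -7*32/3 = -224/3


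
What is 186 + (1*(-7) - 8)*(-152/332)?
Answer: 16008/83 ≈ 192.87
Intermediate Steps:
186 + (1*(-7) - 8)*(-152/332) = 186 + (-7 - 8)*(-152*1/332) = 186 - 15*(-38/83) = 186 + 570/83 = 16008/83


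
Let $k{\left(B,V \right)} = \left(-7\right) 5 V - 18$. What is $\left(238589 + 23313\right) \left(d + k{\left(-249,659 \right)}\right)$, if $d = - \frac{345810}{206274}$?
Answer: $- \frac{207852784550984}{34379} \approx -6.0459 \cdot 10^{9}$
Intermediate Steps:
$d = - \frac{57635}{34379}$ ($d = \left(-345810\right) \frac{1}{206274} = - \frac{57635}{34379} \approx -1.6765$)
$k{\left(B,V \right)} = -18 - 35 V$ ($k{\left(B,V \right)} = - 35 V - 18 = -18 - 35 V$)
$\left(238589 + 23313\right) \left(d + k{\left(-249,659 \right)}\right) = \left(238589 + 23313\right) \left(- \frac{57635}{34379} - 23083\right) = 261902 \left(- \frac{57635}{34379} - 23083\right) = 261902 \left(- \frac{793628092}{34379}\right) = - \frac{207852784550984}{34379}$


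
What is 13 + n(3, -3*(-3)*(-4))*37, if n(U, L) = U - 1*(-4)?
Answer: 272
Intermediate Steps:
n(U, L) = 4 + U (n(U, L) = U + 4 = 4 + U)
13 + n(3, -3*(-3)*(-4))*37 = 13 + (4 + 3)*37 = 13 + 7*37 = 13 + 259 = 272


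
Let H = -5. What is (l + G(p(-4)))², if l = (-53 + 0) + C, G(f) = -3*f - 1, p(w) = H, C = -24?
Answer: 3969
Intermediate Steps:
p(w) = -5
G(f) = -1 - 3*f
l = -77 (l = (-53 + 0) - 24 = -53 - 24 = -77)
(l + G(p(-4)))² = (-77 + (-1 - 3*(-5)))² = (-77 + (-1 + 15))² = (-77 + 14)² = (-63)² = 3969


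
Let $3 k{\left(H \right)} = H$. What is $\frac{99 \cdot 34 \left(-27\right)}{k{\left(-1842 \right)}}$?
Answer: $\frac{45441}{307} \approx 148.02$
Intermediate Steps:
$k{\left(H \right)} = \frac{H}{3}$
$\frac{99 \cdot 34 \left(-27\right)}{k{\left(-1842 \right)}} = \frac{99 \cdot 34 \left(-27\right)}{\frac{1}{3} \left(-1842\right)} = \frac{3366 \left(-27\right)}{-614} = \left(-90882\right) \left(- \frac{1}{614}\right) = \frac{45441}{307}$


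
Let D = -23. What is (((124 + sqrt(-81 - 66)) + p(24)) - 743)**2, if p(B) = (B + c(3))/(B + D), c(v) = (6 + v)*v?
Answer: 322477 - 7952*I*sqrt(3) ≈ 3.2248e+5 - 13773.0*I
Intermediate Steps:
c(v) = v*(6 + v)
p(B) = (27 + B)/(-23 + B) (p(B) = (B + 3*(6 + 3))/(B - 23) = (B + 3*9)/(-23 + B) = (B + 27)/(-23 + B) = (27 + B)/(-23 + B))
(((124 + sqrt(-81 - 66)) + p(24)) - 743)**2 = (((124 + sqrt(-81 - 66)) + (27 + 24)/(-23 + 24)) - 743)**2 = (((124 + sqrt(-147)) + 51/1) - 743)**2 = (((124 + 7*I*sqrt(3)) + 1*51) - 743)**2 = (((124 + 7*I*sqrt(3)) + 51) - 743)**2 = ((175 + 7*I*sqrt(3)) - 743)**2 = (-568 + 7*I*sqrt(3))**2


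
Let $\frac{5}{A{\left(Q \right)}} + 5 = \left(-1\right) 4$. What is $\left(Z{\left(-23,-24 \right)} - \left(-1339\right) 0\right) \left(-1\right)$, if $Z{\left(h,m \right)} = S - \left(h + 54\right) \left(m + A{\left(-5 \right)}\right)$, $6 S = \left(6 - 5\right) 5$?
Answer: $- \frac{13717}{18} \approx -762.06$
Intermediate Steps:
$A{\left(Q \right)} = - \frac{5}{9}$ ($A{\left(Q \right)} = \frac{5}{-5 - 4} = \frac{5}{-9} = 5 \left(- \frac{1}{9}\right) = - \frac{5}{9}$)
$S = \frac{5}{6}$ ($S = \frac{\left(6 - 5\right) 5}{6} = \frac{1 \cdot 5}{6} = \frac{1}{6} \cdot 5 = \frac{5}{6} \approx 0.83333$)
$Z{\left(h,m \right)} = \frac{5}{6} - \left(54 + h\right) \left(- \frac{5}{9} + m\right)$ ($Z{\left(h,m \right)} = \frac{5}{6} - \left(h + 54\right) \left(m - \frac{5}{9}\right) = \frac{5}{6} - \left(54 + h\right) \left(- \frac{5}{9} + m\right)$)
$\left(Z{\left(-23,-24 \right)} - \left(-1339\right) 0\right) \left(-1\right) = \left(\left(\frac{185}{6} - -1296 + \frac{5}{9} \left(-23\right) - \left(-23\right) \left(-24\right)\right) - \left(-1339\right) 0\right) \left(-1\right) = \left(\left(\frac{185}{6} + 1296 - \frac{115}{9} - 552\right) - 0\right) \left(-1\right) = \left(\frac{13717}{18} + 0\right) \left(-1\right) = \frac{13717}{18} \left(-1\right) = - \frac{13717}{18}$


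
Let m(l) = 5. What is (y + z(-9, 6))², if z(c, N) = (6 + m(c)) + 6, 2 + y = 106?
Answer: 14641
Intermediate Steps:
y = 104 (y = -2 + 106 = 104)
z(c, N) = 17 (z(c, N) = (6 + 5) + 6 = 11 + 6 = 17)
(y + z(-9, 6))² = (104 + 17)² = 121² = 14641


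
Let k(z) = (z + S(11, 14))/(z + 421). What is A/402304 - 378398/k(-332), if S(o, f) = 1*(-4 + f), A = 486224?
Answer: 60485348859/578312 ≈ 1.0459e+5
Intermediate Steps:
S(o, f) = -4 + f
k(z) = (10 + z)/(421 + z) (k(z) = (z + (-4 + 14))/(z + 421) = (z + 10)/(421 + z) = (10 + z)/(421 + z))
A/402304 - 378398/k(-332) = 486224/402304 - 378398*(421 - 332)/(10 - 332) = 486224*(1/402304) - 378398/(-322/89) = 30389/25144 - 378398/((1/89)*(-322)) = 30389/25144 - 378398/(-322/89) = 30389/25144 - 378398*(-89/322) = 30389/25144 + 16838711/161 = 60485348859/578312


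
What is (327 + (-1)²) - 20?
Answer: 308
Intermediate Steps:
(327 + (-1)²) - 20 = (327 + 1) - 20 = 328 - 20 = 308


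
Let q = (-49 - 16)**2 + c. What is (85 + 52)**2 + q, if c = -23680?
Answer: -686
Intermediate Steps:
q = -19455 (q = (-49 - 16)**2 - 23680 = (-65)**2 - 23680 = 4225 - 23680 = -19455)
(85 + 52)**2 + q = (85 + 52)**2 - 19455 = 137**2 - 19455 = 18769 - 19455 = -686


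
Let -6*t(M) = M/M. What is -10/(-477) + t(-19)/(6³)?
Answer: 1387/68688 ≈ 0.020193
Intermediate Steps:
t(M) = -⅙ (t(M) = -M/(6*M) = -⅙*1 = -⅙)
-10/(-477) + t(-19)/(6³) = -10/(-477) - 1/(6*(6³)) = -10*(-1/477) - ⅙/216 = 10/477 - ⅙*1/216 = 10/477 - 1/1296 = 1387/68688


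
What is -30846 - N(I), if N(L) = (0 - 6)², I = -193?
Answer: -30882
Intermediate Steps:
N(L) = 36 (N(L) = (-6)² = 36)
-30846 - N(I) = -30846 - 1*36 = -30846 - 36 = -30882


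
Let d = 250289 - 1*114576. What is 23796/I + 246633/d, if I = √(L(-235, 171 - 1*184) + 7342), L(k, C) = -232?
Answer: 246633/135713 + 3966*√790/395 ≈ 284.03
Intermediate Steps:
d = 135713 (d = 250289 - 114576 = 135713)
I = 3*√790 (I = √(-232 + 7342) = √7110 = 3*√790 ≈ 84.321)
23796/I + 246633/d = 23796/((3*√790)) + 246633/135713 = 23796*(√790/2370) + 246633*(1/135713) = 3966*√790/395 + 246633/135713 = 246633/135713 + 3966*√790/395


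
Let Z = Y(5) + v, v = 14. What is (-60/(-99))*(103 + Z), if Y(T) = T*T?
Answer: 2840/33 ≈ 86.061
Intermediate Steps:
Y(T) = T²
Z = 39 (Z = 5² + 14 = 25 + 14 = 39)
(-60/(-99))*(103 + Z) = (-60/(-99))*(103 + 39) = -60*(-1/99)*142 = (20/33)*142 = 2840/33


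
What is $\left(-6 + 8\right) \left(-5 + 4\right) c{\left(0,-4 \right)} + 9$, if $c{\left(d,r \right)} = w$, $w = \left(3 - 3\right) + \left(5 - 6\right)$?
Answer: $11$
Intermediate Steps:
$w = -1$ ($w = 0 + \left(5 - 6\right) = 0 - 1 = -1$)
$c{\left(d,r \right)} = -1$
$\left(-6 + 8\right) \left(-5 + 4\right) c{\left(0,-4 \right)} + 9 = \left(-6 + 8\right) \left(-5 + 4\right) \left(-1\right) + 9 = 2 \left(-1\right) \left(-1\right) + 9 = \left(-2\right) \left(-1\right) + 9 = 2 + 9 = 11$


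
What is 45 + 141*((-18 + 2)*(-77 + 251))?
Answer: -392499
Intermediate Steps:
45 + 141*((-18 + 2)*(-77 + 251)) = 45 + 141*(-16*174) = 45 + 141*(-2784) = 45 - 392544 = -392499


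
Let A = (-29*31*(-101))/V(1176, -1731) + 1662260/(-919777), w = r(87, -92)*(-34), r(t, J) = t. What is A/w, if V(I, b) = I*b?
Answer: 3467304374383/5538410024250096 ≈ 0.00062605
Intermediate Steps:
w = -2958 (w = 87*(-34) = -2958)
A = -3467304374383/1872349568712 (A = (-29*31*(-101))/((1176*(-1731))) + 1662260/(-919777) = -899*(-101)/(-2035656) + 1662260*(-1/919777) = 90799*(-1/2035656) - 1662260/919777 = -90799/2035656 - 1662260/919777 = -3467304374383/1872349568712 ≈ -1.8518)
A/w = -3467304374383/1872349568712/(-2958) = -3467304374383/1872349568712*(-1/2958) = 3467304374383/5538410024250096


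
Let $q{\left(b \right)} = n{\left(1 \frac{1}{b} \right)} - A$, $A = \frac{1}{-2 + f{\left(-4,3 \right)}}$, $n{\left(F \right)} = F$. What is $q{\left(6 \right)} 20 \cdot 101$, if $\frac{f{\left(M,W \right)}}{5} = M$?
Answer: $\frac{14140}{33} \approx 428.48$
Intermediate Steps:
$f{\left(M,W \right)} = 5 M$
$A = - \frac{1}{22}$ ($A = \frac{1}{-2 + 5 \left(-4\right)} = \frac{1}{-2 - 20} = \frac{1}{-22} = - \frac{1}{22} \approx -0.045455$)
$q{\left(b \right)} = \frac{1}{22} + \frac{1}{b}$ ($q{\left(b \right)} = 1 \frac{1}{b} - - \frac{1}{22} = \frac{1}{b} + \frac{1}{22} = \frac{1}{22} + \frac{1}{b}$)
$q{\left(6 \right)} 20 \cdot 101 = \frac{22 + 6}{22 \cdot 6} \cdot 20 \cdot 101 = \frac{1}{22} \cdot \frac{1}{6} \cdot 28 \cdot 20 \cdot 101 = \frac{7}{33} \cdot 20 \cdot 101 = \frac{140}{33} \cdot 101 = \frac{14140}{33}$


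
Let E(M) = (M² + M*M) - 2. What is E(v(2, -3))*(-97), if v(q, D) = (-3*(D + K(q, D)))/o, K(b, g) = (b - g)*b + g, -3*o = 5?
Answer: -246574/25 ≈ -9863.0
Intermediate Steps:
o = -5/3 (o = -⅓*5 = -5/3 ≈ -1.6667)
K(b, g) = g + b*(b - g) (K(b, g) = b*(b - g) + g = g + b*(b - g))
v(q, D) = 9*q²/5 + 18*D/5 - 9*D*q/5 (v(q, D) = (-3*(D + (D + q² - q*D)))/(-5/3) = -3*(D + (D + q² - D*q))*(-⅗) = -3*(q² + 2*D - D*q)*(-⅗) = (-6*D - 3*q² + 3*D*q)*(-⅗) = 9*q²/5 + 18*D/5 - 9*D*q/5)
E(M) = -2 + 2*M² (E(M) = (M² + M²) - 2 = 2*M² - 2 = -2 + 2*M²)
E(v(2, -3))*(-97) = (-2 + 2*((9/5)*2² + (18/5)*(-3) - 9/5*(-3)*2)²)*(-97) = (-2 + 2*((9/5)*4 - 54/5 + 54/5)²)*(-97) = (-2 + 2*(36/5 - 54/5 + 54/5)²)*(-97) = (-2 + 2*(36/5)²)*(-97) = (-2 + 2*(1296/25))*(-97) = (-2 + 2592/25)*(-97) = (2542/25)*(-97) = -246574/25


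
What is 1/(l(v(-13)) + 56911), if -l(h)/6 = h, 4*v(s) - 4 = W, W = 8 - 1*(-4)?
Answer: 1/56887 ≈ 1.7579e-5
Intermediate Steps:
W = 12 (W = 8 + 4 = 12)
v(s) = 4 (v(s) = 1 + (¼)*12 = 1 + 3 = 4)
l(h) = -6*h
1/(l(v(-13)) + 56911) = 1/(-6*4 + 56911) = 1/(-24 + 56911) = 1/56887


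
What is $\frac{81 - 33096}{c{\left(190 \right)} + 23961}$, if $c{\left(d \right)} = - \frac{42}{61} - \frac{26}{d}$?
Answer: $- \frac{191321925}{138849212} \approx -1.3779$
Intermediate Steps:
$c{\left(d \right)} = - \frac{42}{61} - \frac{26}{d}$ ($c{\left(d \right)} = \left(-42\right) \frac{1}{61} - \frac{26}{d} = - \frac{42}{61} - \frac{26}{d}$)
$\frac{81 - 33096}{c{\left(190 \right)} + 23961} = \frac{81 - 33096}{\left(- \frac{42}{61} - \frac{26}{190}\right) + 23961} = - \frac{33015}{\left(- \frac{42}{61} - \frac{13}{95}\right) + 23961} = - \frac{33015}{- \frac{4783}{5795} + 23961} = - \frac{33015}{\frac{138849212}{5795}} = \left(-33015\right) \frac{5795}{138849212} = - \frac{191321925}{138849212}$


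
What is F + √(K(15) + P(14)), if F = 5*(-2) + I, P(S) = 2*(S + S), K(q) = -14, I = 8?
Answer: -2 + √42 ≈ 4.4807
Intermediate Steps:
P(S) = 4*S (P(S) = 2*(2*S) = 4*S)
F = -2 (F = 5*(-2) + 8 = -10 + 8 = -2)
F + √(K(15) + P(14)) = -2 + √(-14 + 4*14) = -2 + √(-14 + 56) = -2 + √42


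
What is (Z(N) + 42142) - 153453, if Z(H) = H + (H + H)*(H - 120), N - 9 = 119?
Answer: -109135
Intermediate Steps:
N = 128 (N = 9 + 119 = 128)
Z(H) = H + 2*H*(-120 + H) (Z(H) = H + (2*H)*(-120 + H) = H + 2*H*(-120 + H))
(Z(N) + 42142) - 153453 = (128*(-239 + 2*128) + 42142) - 153453 = (128*(-239 + 256) + 42142) - 153453 = (128*17 + 42142) - 153453 = (2176 + 42142) - 153453 = 44318 - 153453 = -109135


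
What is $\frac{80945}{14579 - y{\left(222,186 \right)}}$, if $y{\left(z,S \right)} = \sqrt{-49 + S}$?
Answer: $\frac{1180097155}{212547104} + \frac{80945 \sqrt{137}}{212547104} \approx 5.5566$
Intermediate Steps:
$\frac{80945}{14579 - y{\left(222,186 \right)}} = \frac{80945}{14579 - \sqrt{-49 + 186}} = \frac{80945}{14579 - \sqrt{137}}$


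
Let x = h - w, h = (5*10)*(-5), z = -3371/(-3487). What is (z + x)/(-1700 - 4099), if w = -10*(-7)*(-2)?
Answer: 126733/6740371 ≈ 0.018802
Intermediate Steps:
z = 3371/3487 (z = -3371*(-1/3487) = 3371/3487 ≈ 0.96673)
h = -250 (h = 50*(-5) = -250)
w = -140 (w = 70*(-2) = -140)
x = -110 (x = -250 - 1*(-140) = -250 + 140 = -110)
(z + x)/(-1700 - 4099) = (3371/3487 - 110)/(-1700 - 4099) = -380199/3487/(-5799) = -380199/3487*(-1/5799) = 126733/6740371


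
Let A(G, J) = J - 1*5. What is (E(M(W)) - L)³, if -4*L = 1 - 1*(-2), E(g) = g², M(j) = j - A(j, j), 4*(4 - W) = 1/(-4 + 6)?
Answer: 1092727/64 ≈ 17074.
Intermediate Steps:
W = 31/8 (W = 4 - 1/(4*(-4 + 6)) = 4 - ¼/2 = 4 - ¼*½ = 4 - ⅛ = 31/8 ≈ 3.8750)
A(G, J) = -5 + J (A(G, J) = J - 5 = -5 + J)
M(j) = 5 (M(j) = j - (-5 + j) = j + (5 - j) = 5)
L = -¾ (L = -(1 - 1*(-2))/4 = -(1 + 2)/4 = -¼*3 = -¾ ≈ -0.75000)
(E(M(W)) - L)³ = (5² - 1*(-¾))³ = (25 + ¾)³ = (103/4)³ = 1092727/64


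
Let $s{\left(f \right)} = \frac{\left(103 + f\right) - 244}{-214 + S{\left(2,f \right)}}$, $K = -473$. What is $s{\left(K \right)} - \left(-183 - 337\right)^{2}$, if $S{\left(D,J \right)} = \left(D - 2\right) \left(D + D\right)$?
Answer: $- \frac{28932493}{107} \approx -2.704 \cdot 10^{5}$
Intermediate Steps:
$S{\left(D,J \right)} = 2 D \left(-2 + D\right)$ ($S{\left(D,J \right)} = \left(-2 + D\right) 2 D = 2 D \left(-2 + D\right)$)
$s{\left(f \right)} = \frac{141}{214} - \frac{f}{214}$ ($s{\left(f \right)} = \frac{\left(103 + f\right) - 244}{-214 + 2 \cdot 2 \left(-2 + 2\right)} = \frac{-141 + f}{-214 + 2 \cdot 2 \cdot 0} = \frac{-141 + f}{-214 + 0} = \frac{-141 + f}{-214} = \left(-141 + f\right) \left(- \frac{1}{214}\right) = \frac{141}{214} - \frac{f}{214}$)
$s{\left(K \right)} - \left(-183 - 337\right)^{2} = \left(\frac{141}{214} - - \frac{473}{214}\right) - \left(-183 - 337\right)^{2} = \left(\frac{141}{214} + \frac{473}{214}\right) - \left(-520\right)^{2} = \frac{307}{107} - 270400 = - \frac{28932493}{107}$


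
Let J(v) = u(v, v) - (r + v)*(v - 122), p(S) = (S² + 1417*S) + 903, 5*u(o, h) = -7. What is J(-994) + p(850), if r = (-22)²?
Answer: 6793458/5 ≈ 1.3587e+6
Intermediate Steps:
u(o, h) = -7/5 (u(o, h) = (⅕)*(-7) = -7/5)
p(S) = 903 + S² + 1417*S
r = 484
J(v) = -7/5 - (-122 + v)*(484 + v) (J(v) = -7/5 - (484 + v)*(v - 122) = -7/5 - (484 + v)*(-122 + v) = -7/5 - (-122 + v)*(484 + v))
J(-994) + p(850) = (295233/5 - 1*(-994)² - 362*(-994)) + (903 + 850² + 1417*850) = (295233/5 - 1*988036 + 359828) + (903 + 722500 + 1204450) = (295233/5 - 988036 + 359828) + 1927853 = -2845807/5 + 1927853 = 6793458/5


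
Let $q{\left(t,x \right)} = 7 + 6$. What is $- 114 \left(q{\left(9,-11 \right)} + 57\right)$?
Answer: $-7980$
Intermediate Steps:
$q{\left(t,x \right)} = 13$
$- 114 \left(q{\left(9,-11 \right)} + 57\right) = - 114 \left(13 + 57\right) = \left(-114\right) 70 = -7980$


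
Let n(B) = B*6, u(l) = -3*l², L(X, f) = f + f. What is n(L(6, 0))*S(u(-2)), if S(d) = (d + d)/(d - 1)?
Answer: 0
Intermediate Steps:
L(X, f) = 2*f
n(B) = 6*B
S(d) = 2*d/(-1 + d) (S(d) = (2*d)/(-1 + d) = 2*d/(-1 + d))
n(L(6, 0))*S(u(-2)) = (6*(2*0))*(2*(-3*(-2)²)/(-1 - 3*(-2)²)) = (6*0)*(2*(-3*4)/(-1 - 3*4)) = 0*(2*(-12)/(-1 - 12)) = 0*(2*(-12)/(-13)) = 0*(2*(-12)*(-1/13)) = 0*(24/13) = 0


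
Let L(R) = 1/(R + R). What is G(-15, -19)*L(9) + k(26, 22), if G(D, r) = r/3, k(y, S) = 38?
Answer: 2033/54 ≈ 37.648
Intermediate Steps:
L(R) = 1/(2*R)
G(D, r) = r/3 (G(D, r) = r*(⅓) = r/3)
G(-15, -19)*L(9) + k(26, 22) = ((⅓)*(-19))*((½)/9) + 38 = -19/(6*9) + 38 = -19/3*1/18 + 38 = -19/54 + 38 = 2033/54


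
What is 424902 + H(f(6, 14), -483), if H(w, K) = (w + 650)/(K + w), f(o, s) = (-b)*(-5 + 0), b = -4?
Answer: 213725076/503 ≈ 4.2490e+5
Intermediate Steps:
f(o, s) = -20 (f(o, s) = (-1*(-4))*(-5 + 0) = 4*(-5) = -20)
H(w, K) = (650 + w)/(K + w)
424902 + H(f(6, 14), -483) = 424902 + (650 - 20)/(-483 - 20) = 424902 + 630/(-503) = 424902 - 1/503*630 = 424902 - 630/503 = 213725076/503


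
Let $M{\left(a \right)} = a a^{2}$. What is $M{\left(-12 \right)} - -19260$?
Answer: $17532$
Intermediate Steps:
$M{\left(a \right)} = a^{3}$
$M{\left(-12 \right)} - -19260 = \left(-12\right)^{3} - -19260 = -1728 + 19260 = 17532$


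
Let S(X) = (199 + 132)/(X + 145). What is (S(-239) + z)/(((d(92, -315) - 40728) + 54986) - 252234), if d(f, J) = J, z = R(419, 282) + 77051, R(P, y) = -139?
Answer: -7229397/22399354 ≈ -0.32275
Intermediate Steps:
S(X) = 331/(145 + X)
z = 76912 (z = -139 + 77051 = 76912)
(S(-239) + z)/(((d(92, -315) - 40728) + 54986) - 252234) = (331/(145 - 239) + 76912)/(((-315 - 40728) + 54986) - 252234) = (331/(-94) + 76912)/((-41043 + 54986) - 252234) = (331*(-1/94) + 76912)/(13943 - 252234) = (-331/94 + 76912)/(-238291) = (7229397/94)*(-1/238291) = -7229397/22399354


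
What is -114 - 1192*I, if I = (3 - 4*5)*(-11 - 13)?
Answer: -486450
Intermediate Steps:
I = 408 (I = (3 - 20)*(-24) = -17*(-24) = 408)
-114 - 1192*I = -114 - 1192*408 = -114 - 486336 = -486450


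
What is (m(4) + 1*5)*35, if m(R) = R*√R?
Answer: 455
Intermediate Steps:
m(R) = R^(3/2)
(m(4) + 1*5)*35 = (4^(3/2) + 1*5)*35 = (8 + 5)*35 = 13*35 = 455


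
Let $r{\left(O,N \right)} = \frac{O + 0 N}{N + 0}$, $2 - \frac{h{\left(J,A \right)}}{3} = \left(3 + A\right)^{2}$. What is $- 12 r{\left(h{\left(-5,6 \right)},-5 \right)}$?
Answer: $- \frac{2844}{5} \approx -568.8$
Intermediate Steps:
$h{\left(J,A \right)} = 6 - 3 \left(3 + A\right)^{2}$
$r{\left(O,N \right)} = \frac{O}{N}$ ($r{\left(O,N \right)} = \frac{O + 0}{N} = \frac{O}{N}$)
$- 12 r{\left(h{\left(-5,6 \right)},-5 \right)} = - 12 \frac{6 - 3 \left(3 + 6\right)^{2}}{-5} = - 12 \left(6 - 3 \cdot 9^{2}\right) \left(- \frac{1}{5}\right) = - 12 \left(6 - 243\right) \left(- \frac{1}{5}\right) = - 12 \left(\left(-237\right) \left(- \frac{1}{5}\right)\right) = \left(-12\right) \frac{237}{5} = - \frac{2844}{5}$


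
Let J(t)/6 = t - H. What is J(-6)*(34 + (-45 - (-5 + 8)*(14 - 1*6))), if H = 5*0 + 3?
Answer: 1890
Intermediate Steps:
H = 3 (H = 0 + 3 = 3)
J(t) = -18 + 6*t (J(t) = 6*(t - 1*3) = 6*(t - 3) = 6*(-3 + t) = -18 + 6*t)
J(-6)*(34 + (-45 - (-5 + 8)*(14 - 1*6))) = (-18 + 6*(-6))*(34 + (-45 - (-5 + 8)*(14 - 1*6))) = (-18 - 36)*(34 + (-45 - 3*(14 - 6))) = -54*(34 + (-45 - 3*8)) = -54*(34 + (-45 - 1*24)) = -54*(34 + (-45 - 24)) = -54*(34 - 69) = -54*(-35) = 1890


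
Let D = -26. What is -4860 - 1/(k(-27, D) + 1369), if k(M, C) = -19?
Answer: -6561001/1350 ≈ -4860.0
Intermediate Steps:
-4860 - 1/(k(-27, D) + 1369) = -4860 - 1/(-19 + 1369) = -4860 - 1/1350 = -6561001/1350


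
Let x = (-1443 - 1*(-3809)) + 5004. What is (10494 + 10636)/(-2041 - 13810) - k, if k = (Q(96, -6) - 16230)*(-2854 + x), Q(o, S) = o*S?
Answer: 1203025826366/15851 ≈ 7.5896e+7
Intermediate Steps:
Q(o, S) = S*o
x = 7370 (x = (-1443 + 3809) + 5004 = 2366 + 5004 = 7370)
k = -75895896 (k = (-6*96 - 16230)*(-2854 + 7370) = (-576 - 16230)*4516 = -16806*4516 = -75895896)
(10494 + 10636)/(-2041 - 13810) - k = (10494 + 10636)/(-2041 - 13810) - 1*(-75895896) = 21130/(-15851) + 75895896 = 21130*(-1/15851) + 75895896 = -21130/15851 + 75895896 = 1203025826366/15851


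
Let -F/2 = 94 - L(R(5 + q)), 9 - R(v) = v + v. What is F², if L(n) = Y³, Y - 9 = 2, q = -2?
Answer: 6120676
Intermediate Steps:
Y = 11 (Y = 9 + 2 = 11)
R(v) = 9 - 2*v (R(v) = 9 - (v + v) = 9 - 2*v)
L(n) = 1331 (L(n) = 11³ = 1331)
F = 2474 (F = -2*(94 - 1*1331) = -2*(94 - 1331) = -2*(-1237) = 2474)
F² = 2474² = 6120676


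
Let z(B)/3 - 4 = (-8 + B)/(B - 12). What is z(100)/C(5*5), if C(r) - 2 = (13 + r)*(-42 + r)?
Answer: -333/14168 ≈ -0.023504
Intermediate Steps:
C(r) = 2 + (-42 + r)*(13 + r) (C(r) = 2 + (13 + r)*(-42 + r) = 2 + (-42 + r)*(13 + r))
z(B) = 12 + 3*(-8 + B)/(-12 + B) (z(B) = 12 + 3*((-8 + B)/(B - 12)) = 12 + 3*((-8 + B)/(-12 + B)) = 12 + 3*(-8 + B)/(-12 + B))
z(100)/C(5*5) = (3*(-56 + 5*100)/(-12 + 100))/(-544 + (5*5)² - 145*5) = (3*(-56 + 500)/88)/(-544 + 25² - 29*25) = (3*(1/88)*444)/(-544 + 625 - 725) = (333/22)/(-644) = (333/22)*(-1/644) = -333/14168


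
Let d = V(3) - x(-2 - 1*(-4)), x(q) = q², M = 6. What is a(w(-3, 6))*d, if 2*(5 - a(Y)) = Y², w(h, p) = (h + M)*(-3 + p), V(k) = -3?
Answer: 497/2 ≈ 248.50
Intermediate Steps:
w(h, p) = (-3 + p)*(6 + h) (w(h, p) = (h + 6)*(-3 + p) = (6 + h)*(-3 + p) = (-3 + p)*(6 + h))
a(Y) = 5 - Y²/2
d = -7 (d = -3 - (-2 - 1*(-4))² = -3 - (-2 + 4)² = -3 - 1*2² = -3 - 1*4 = -3 - 4 = -7)
a(w(-3, 6))*d = (5 - (-18 - 3*(-3) + 6*6 - 3*6)²/2)*(-7) = (5 - (-18 + 9 + 36 - 18)²/2)*(-7) = (5 - ½*9²)*(-7) = (5 - ½*81)*(-7) = (5 - 81/2)*(-7) = -71/2*(-7) = 497/2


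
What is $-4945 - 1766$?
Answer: $-6711$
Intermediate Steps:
$-4945 - 1766 = -6711$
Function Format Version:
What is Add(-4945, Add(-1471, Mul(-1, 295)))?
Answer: -6711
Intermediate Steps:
Add(-4945, Add(-1471, Mul(-1, 295))) = Add(-4945, Add(-1471, -295)) = Add(-4945, -1766) = -6711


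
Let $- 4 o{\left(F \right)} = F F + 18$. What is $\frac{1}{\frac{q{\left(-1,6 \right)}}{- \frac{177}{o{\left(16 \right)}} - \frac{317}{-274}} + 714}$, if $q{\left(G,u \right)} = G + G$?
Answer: $\frac{1025}{731302} \approx 0.0014016$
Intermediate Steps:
$o{\left(F \right)} = - \frac{9}{2} - \frac{F^{2}}{4}$ ($o{\left(F \right)} = - \frac{F F + 18}{4} = - \frac{F^{2} + 18}{4} = - \frac{18 + F^{2}}{4} = - \frac{9}{2} - \frac{F^{2}}{4}$)
$q{\left(G,u \right)} = 2 G$
$\frac{1}{\frac{q{\left(-1,6 \right)}}{- \frac{177}{o{\left(16 \right)}} - \frac{317}{-274}} + 714} = \frac{1}{\frac{2 \left(-1\right)}{- \frac{177}{- \frac{9}{2} - \frac{16^{2}}{4}} - \frac{317}{-274}} + 714} = \frac{1}{- \frac{2}{- \frac{177}{- \frac{9}{2} - 64} - - \frac{317}{274}} + 714} = \frac{1}{- \frac{2}{- \frac{177}{- \frac{9}{2} - 64} + \frac{317}{274}} + 714} = \frac{1}{- \frac{2}{- \frac{177}{- \frac{137}{2}} + \frac{317}{274}} + 714} = \frac{1}{- \frac{2}{\left(-177\right) \left(- \frac{2}{137}\right) + \frac{317}{274}} + 714} = \frac{1}{- \frac{2}{\frac{354}{137} + \frac{317}{274}} + 714} = \frac{1}{- \frac{2}{\frac{1025}{274}} + 714} = \frac{1}{\left(-2\right) \frac{274}{1025} + 714} = \frac{1}{- \frac{548}{1025} + 714} = \frac{1}{\frac{731302}{1025}} = \frac{1025}{731302}$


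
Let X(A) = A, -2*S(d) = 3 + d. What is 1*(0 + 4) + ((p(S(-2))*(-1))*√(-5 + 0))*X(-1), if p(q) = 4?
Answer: 4 + 4*I*√5 ≈ 4.0 + 8.9443*I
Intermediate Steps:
S(d) = -3/2 - d/2 (S(d) = -(3 + d)/2 = -3/2 - d/2)
1*(0 + 4) + ((p(S(-2))*(-1))*√(-5 + 0))*X(-1) = 1*(0 + 4) + ((4*(-1))*√(-5 + 0))*(-1) = 1*4 - 4*I*√5*(-1) = 4 - 4*I*√5*(-1) = 4 + 4*I*√5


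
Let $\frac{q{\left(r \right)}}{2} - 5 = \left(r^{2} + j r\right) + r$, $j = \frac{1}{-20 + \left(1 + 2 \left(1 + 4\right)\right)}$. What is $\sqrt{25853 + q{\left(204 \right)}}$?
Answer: $\frac{\sqrt{985119}}{3} \approx 330.84$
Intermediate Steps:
$j = - \frac{1}{9}$ ($j = \frac{1}{-20 + \left(1 + 2 \cdot 5\right)} = \frac{1}{-20 + \left(1 + 10\right)} = \frac{1}{-20 + 11} = \frac{1}{-9} = - \frac{1}{9} \approx -0.11111$)
$q{\left(r \right)} = 10 + 2 r^{2} + \frac{16 r}{9}$ ($q{\left(r \right)} = 10 + 2 \left(\left(r^{2} - \frac{r}{9}\right) + r\right) = 10 + 2 \left(r^{2} + \frac{8 r}{9}\right) = 10 + \left(2 r^{2} + \frac{16 r}{9}\right) = 10 + 2 r^{2} + \frac{16 r}{9}$)
$\sqrt{25853 + q{\left(204 \right)}} = \sqrt{25853 + \left(10 + 2 \cdot 204^{2} + \frac{16}{9} \cdot 204\right)} = \sqrt{25853 + \left(10 + 2 \cdot 41616 + \frac{1088}{3}\right)} = \sqrt{25853 + \left(10 + 83232 + \frac{1088}{3}\right)} = \sqrt{25853 + \frac{250814}{3}} = \sqrt{\frac{328373}{3}} = \frac{\sqrt{985119}}{3}$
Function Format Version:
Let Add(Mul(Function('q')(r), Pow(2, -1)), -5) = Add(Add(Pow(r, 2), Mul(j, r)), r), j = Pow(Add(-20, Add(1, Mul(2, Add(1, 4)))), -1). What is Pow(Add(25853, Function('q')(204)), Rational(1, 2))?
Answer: Mul(Rational(1, 3), Pow(985119, Rational(1, 2))) ≈ 330.84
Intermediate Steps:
j = Rational(-1, 9) (j = Pow(Add(-20, Add(1, Mul(2, 5))), -1) = Pow(Add(-20, Add(1, 10)), -1) = Pow(Add(-20, 11), -1) = Pow(-9, -1) = Rational(-1, 9) ≈ -0.11111)
Function('q')(r) = Add(10, Mul(2, Pow(r, 2)), Mul(Rational(16, 9), r)) (Function('q')(r) = Add(10, Mul(2, Add(Add(Pow(r, 2), Mul(Rational(-1, 9), r)), r))) = Add(10, Mul(2, Add(Pow(r, 2), Mul(Rational(8, 9), r)))) = Add(10, Add(Mul(2, Pow(r, 2)), Mul(Rational(16, 9), r))) = Add(10, Mul(2, Pow(r, 2)), Mul(Rational(16, 9), r)))
Pow(Add(25853, Function('q')(204)), Rational(1, 2)) = Pow(Add(25853, Add(10, Mul(2, Pow(204, 2)), Mul(Rational(16, 9), 204))), Rational(1, 2)) = Pow(Add(25853, Add(10, Mul(2, 41616), Rational(1088, 3))), Rational(1, 2)) = Pow(Add(25853, Add(10, 83232, Rational(1088, 3))), Rational(1, 2)) = Pow(Add(25853, Rational(250814, 3)), Rational(1, 2)) = Pow(Rational(328373, 3), Rational(1, 2)) = Mul(Rational(1, 3), Pow(985119, Rational(1, 2)))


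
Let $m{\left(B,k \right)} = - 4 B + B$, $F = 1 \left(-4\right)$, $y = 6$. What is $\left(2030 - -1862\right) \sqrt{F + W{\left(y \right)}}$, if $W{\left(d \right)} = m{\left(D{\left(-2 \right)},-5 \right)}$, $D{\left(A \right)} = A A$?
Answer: $15568 i \approx 15568.0 i$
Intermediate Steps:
$F = -4$
$D{\left(A \right)} = A^{2}$
$m{\left(B,k \right)} = - 3 B$
$W{\left(d \right)} = -12$ ($W{\left(d \right)} = - 3 \left(-2\right)^{2} = \left(-3\right) 4 = -12$)
$\left(2030 - -1862\right) \sqrt{F + W{\left(y \right)}} = \left(2030 - -1862\right) \sqrt{-4 - 12} = \left(2030 + 1862\right) \sqrt{-16} = 3892 \cdot 4 i = 15568 i$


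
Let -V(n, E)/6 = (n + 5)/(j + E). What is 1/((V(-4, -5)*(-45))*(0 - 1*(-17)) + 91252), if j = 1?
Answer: 2/180209 ≈ 1.1098e-5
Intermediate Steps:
V(n, E) = -6*(5 + n)/(1 + E) (V(n, E) = -6*(n + 5)/(1 + E) = -6*(5 + n)/(1 + E))
1/((V(-4, -5)*(-45))*(0 - 1*(-17)) + 91252) = 1/(((6*(-5 - 1*(-4))/(1 - 5))*(-45))*(0 - 1*(-17)) + 91252) = 1/(((6*(-5 + 4)/(-4))*(-45))*(0 + 17) + 91252) = 1/(((6*(-¼)*(-1))*(-45))*17 + 91252) = 1/(((3/2)*(-45))*17 + 91252) = 1/(-135/2*17 + 91252) = 1/(-2295/2 + 91252) = 1/(180209/2) = 2/180209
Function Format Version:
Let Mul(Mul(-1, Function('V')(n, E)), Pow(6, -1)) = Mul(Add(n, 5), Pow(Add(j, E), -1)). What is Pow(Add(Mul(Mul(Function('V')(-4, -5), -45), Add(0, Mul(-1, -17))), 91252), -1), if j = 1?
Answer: Rational(2, 180209) ≈ 1.1098e-5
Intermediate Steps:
Function('V')(n, E) = Mul(-6, Pow(Add(1, E), -1), Add(5, n)) (Function('V')(n, E) = Mul(-6, Mul(Add(n, 5), Pow(Add(1, E), -1))) = Mul(-6, Mul(Add(5, n), Pow(Add(1, E), -1))) = Mul(-6, Mul(Pow(Add(1, E), -1), Add(5, n))) = Mul(-6, Pow(Add(1, E), -1), Add(5, n)))
Pow(Add(Mul(Mul(Function('V')(-4, -5), -45), Add(0, Mul(-1, -17))), 91252), -1) = Pow(Add(Mul(Mul(Mul(6, Pow(Add(1, -5), -1), Add(-5, Mul(-1, -4))), -45), Add(0, Mul(-1, -17))), 91252), -1) = Pow(Add(Mul(Mul(Mul(6, Pow(-4, -1), Add(-5, 4)), -45), Add(0, 17)), 91252), -1) = Pow(Add(Mul(Mul(Mul(6, Rational(-1, 4), -1), -45), 17), 91252), -1) = Pow(Add(Mul(Mul(Rational(3, 2), -45), 17), 91252), -1) = Pow(Add(Mul(Rational(-135, 2), 17), 91252), -1) = Pow(Add(Rational(-2295, 2), 91252), -1) = Pow(Rational(180209, 2), -1) = Rational(2, 180209)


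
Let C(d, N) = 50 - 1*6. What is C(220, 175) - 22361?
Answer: -22317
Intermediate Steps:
C(d, N) = 44 (C(d, N) = 50 - 6 = 44)
C(220, 175) - 22361 = 44 - 22361 = -22317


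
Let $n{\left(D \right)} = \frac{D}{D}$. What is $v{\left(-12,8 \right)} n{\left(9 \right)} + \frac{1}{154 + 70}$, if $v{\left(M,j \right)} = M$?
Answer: $- \frac{2687}{224} \approx -11.996$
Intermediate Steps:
$n{\left(D \right)} = 1$
$v{\left(-12,8 \right)} n{\left(9 \right)} + \frac{1}{154 + 70} = \left(-12\right) 1 + \frac{1}{154 + 70} = -12 + \frac{1}{224} = - \frac{2687}{224}$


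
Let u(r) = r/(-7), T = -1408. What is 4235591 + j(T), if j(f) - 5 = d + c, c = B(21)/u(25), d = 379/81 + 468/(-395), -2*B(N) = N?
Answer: 1355180998823/319950 ≈ 4.2356e+6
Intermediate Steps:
B(N) = -N/2
u(r) = -r/7 (u(r) = r*(-1/7) = -r/7)
d = 111797/31995 (d = 379*(1/81) + 468*(-1/395) = 379/81 - 468/395 = 111797/31995 ≈ 3.4942)
c = 147/50 (c = (-1/2*21)/((-1/7*25)) = -21/(2*(-25/7)) = -21/2*(-7/25) = 147/50 ≈ 2.9400)
j(f) = 3658373/319950 (j(f) = 5 + (111797/31995 + 147/50) = 5 + 2058623/319950 = 3658373/319950)
4235591 + j(T) = 4235591 + 3658373/319950 = 1355180998823/319950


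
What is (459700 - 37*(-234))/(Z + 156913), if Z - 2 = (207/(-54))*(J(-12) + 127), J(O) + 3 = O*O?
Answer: 1405074/467663 ≈ 3.0045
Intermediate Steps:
J(O) = -3 + O² (J(O) = -3 + O*O = -3 + O²)
Z = -3076/3 (Z = 2 + (207/(-54))*((-3 + (-12)²) + 127) = 2 + (207*(-1/54))*((-3 + 144) + 127) = 2 - 23*(141 + 127)/6 = 2 - 23/6*268 = 2 - 3082/3 = -3076/3 ≈ -1025.3)
(459700 - 37*(-234))/(Z + 156913) = (459700 - 37*(-234))/(-3076/3 + 156913) = (459700 + 8658)/(467663/3) = 468358*(3/467663) = 1405074/467663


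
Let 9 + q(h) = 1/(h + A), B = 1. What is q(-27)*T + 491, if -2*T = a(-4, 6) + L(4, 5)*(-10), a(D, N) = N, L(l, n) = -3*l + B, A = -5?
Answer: 16237/16 ≈ 1014.8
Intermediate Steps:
L(l, n) = 1 - 3*l (L(l, n) = -3*l + 1 = 1 - 3*l)
q(h) = -9 + 1/(-5 + h) (q(h) = -9 + 1/(h - 5) = -9 + 1/(-5 + h))
T = -58 (T = -(6 + (1 - 3*4)*(-10))/2 = -(6 + (1 - 12)*(-10))/2 = -(6 - 11*(-10))/2 = -(6 + 110)/2 = -½*116 = -58)
q(-27)*T + 491 = ((46 - 9*(-27))/(-5 - 27))*(-58) + 491 = ((46 + 243)/(-32))*(-58) + 491 = -1/32*289*(-58) + 491 = -289/32*(-58) + 491 = 8381/16 + 491 = 16237/16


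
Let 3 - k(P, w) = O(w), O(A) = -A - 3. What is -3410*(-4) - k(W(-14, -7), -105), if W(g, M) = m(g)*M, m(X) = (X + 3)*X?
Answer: 13739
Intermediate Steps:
m(X) = X*(3 + X) (m(X) = (3 + X)*X = X*(3 + X))
W(g, M) = M*g*(3 + g) (W(g, M) = (g*(3 + g))*M = M*g*(3 + g))
O(A) = -3 - A
k(P, w) = 6 + w (k(P, w) = 3 - (-3 - w) = 3 + (3 + w) = 6 + w)
-3410*(-4) - k(W(-14, -7), -105) = -3410*(-4) - (6 - 105) = 13640 - 1*(-99) = 13640 + 99 = 13739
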